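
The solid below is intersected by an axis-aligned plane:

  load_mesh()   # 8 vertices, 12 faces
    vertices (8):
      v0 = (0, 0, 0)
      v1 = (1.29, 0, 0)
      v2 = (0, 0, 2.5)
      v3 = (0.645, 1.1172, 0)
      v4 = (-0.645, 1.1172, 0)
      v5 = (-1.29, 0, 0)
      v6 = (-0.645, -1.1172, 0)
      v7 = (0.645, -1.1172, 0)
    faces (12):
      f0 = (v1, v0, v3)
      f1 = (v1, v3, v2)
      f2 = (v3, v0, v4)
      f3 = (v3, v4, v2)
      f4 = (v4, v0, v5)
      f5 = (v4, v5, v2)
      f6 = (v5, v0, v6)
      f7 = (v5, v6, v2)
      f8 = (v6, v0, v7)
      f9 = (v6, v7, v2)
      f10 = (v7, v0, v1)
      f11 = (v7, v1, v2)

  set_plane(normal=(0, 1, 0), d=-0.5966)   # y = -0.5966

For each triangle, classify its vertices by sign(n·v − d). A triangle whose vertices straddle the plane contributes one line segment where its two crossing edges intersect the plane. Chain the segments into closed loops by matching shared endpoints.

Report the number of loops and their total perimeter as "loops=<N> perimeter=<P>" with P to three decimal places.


loops=1 perimeter=5.202

Straddling triangles (6 of 12):
  (v5,v0,v6) [++-] → (-0.344439, -0.5966, 0)–(-0.945561, -0.5966, 0)  len=0.6011
  (v5,v6,v2) [+-+] → (-0.945561, -0.5966, 0)–(-0.344439, -0.5966, 1.16497)  len=1.3109
  (v6,v0,v7) [-+-] → (-0.344439, -0.5966, 0)–(0.344439, -0.5966, 0)  len=0.6889
  (v6,v7,v2) [--+] → (0.344439, -0.5966, 1.16497)–(-0.344439, -0.5966, 1.16497)  len=0.6889
  (v7,v0,v1) [-++] → (0.344439, -0.5966, 0)–(0.945561, -0.5966, 0)  len=0.6011
  (v7,v1,v2) [-++] → (0.945561, -0.5966, 0)–(0.344439, -0.5966, 1.16497)  len=1.3109

Chained into 1 loop(s):
  loop 1: 6 segments, perimeter = 5.2018
Total perimeter = 5.202


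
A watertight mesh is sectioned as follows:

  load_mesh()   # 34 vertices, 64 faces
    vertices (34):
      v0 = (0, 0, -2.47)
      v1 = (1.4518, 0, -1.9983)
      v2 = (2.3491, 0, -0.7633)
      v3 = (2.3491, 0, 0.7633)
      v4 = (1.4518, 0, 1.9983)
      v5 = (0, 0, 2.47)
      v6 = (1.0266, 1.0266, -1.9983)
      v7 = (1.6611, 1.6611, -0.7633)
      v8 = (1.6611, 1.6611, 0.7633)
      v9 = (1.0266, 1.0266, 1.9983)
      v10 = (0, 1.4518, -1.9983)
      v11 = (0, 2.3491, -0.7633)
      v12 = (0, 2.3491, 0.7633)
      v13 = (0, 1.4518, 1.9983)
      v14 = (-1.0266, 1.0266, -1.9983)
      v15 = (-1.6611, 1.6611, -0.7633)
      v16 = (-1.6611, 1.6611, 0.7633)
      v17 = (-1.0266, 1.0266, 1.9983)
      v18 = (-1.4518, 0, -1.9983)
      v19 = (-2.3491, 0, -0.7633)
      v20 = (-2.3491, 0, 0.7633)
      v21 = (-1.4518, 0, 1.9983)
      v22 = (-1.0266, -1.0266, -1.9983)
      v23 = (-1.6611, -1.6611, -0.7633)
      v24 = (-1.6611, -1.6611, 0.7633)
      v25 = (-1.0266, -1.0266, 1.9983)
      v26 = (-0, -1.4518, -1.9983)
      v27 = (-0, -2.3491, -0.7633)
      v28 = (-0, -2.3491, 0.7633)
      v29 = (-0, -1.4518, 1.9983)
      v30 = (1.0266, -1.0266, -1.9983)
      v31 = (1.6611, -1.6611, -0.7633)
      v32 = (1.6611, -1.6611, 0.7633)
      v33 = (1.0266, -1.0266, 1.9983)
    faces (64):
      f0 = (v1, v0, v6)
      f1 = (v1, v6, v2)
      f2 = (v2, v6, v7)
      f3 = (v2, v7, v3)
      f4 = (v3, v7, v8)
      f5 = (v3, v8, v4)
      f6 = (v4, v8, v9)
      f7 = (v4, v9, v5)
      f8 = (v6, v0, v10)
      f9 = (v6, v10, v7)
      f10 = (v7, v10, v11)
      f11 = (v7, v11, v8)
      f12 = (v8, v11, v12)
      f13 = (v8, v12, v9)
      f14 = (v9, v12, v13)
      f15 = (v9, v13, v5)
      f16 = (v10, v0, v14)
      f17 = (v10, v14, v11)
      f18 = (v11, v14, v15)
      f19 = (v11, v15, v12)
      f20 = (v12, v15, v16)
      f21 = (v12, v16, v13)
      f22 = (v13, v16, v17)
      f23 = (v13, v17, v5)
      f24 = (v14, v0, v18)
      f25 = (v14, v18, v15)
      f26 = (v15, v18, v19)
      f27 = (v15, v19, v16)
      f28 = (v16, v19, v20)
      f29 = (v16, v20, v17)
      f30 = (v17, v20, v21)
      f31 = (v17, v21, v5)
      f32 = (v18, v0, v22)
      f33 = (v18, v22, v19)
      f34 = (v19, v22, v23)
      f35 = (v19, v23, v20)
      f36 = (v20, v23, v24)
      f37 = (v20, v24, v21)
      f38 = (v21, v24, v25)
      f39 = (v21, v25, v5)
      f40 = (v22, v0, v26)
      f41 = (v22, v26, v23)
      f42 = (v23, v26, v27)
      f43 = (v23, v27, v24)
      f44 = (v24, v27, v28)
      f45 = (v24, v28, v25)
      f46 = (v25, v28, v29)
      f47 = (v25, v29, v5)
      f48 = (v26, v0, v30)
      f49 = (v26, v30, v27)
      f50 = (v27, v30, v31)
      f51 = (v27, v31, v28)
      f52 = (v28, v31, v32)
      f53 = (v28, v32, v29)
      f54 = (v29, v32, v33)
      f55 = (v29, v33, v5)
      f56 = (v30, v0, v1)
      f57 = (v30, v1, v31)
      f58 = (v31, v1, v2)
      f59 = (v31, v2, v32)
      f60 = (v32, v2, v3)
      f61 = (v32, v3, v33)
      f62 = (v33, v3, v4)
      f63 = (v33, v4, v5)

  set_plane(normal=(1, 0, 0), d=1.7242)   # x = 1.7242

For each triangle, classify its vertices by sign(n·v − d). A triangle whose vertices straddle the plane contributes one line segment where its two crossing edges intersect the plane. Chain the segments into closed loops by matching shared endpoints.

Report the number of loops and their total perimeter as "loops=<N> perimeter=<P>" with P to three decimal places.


loops=1 perimeter=10.000

Straddling triangles (10 of 64):
  (v1,v6,v2) [--+] → (1.7242, 0.485083, -1.34686)–(1.7242, 0, -1.62338)  len=0.5584
  (v2,v6,v7) [+--] → (1.7242, 0.485083, -1.34686)–(1.7242, 1.50875, -0.7633)  len=1.1783
  (v2,v7,v3) [+-+] → (1.7242, 1.50875, -0.7633)–(1.7242, 1.50875, -0.623288)  len=0.1400
  (v3,v7,v8) [+--] → (1.7242, 1.50875, -0.623288)–(1.7242, 1.50875, 0.7633)  len=1.3866
  (v3,v8,v4) [+--] → (1.7242, 1.50875, 0.7633)–(1.7242, 0, 1.62338)  len=1.7367
  (v31,v1,v2) [--+] → (1.7242, 0, -1.62338)–(1.7242, -1.50875, -0.7633)  len=1.7367
  (v31,v2,v32) [-+-] → (1.7242, -1.50875, -0.7633)–(1.7242, -1.50875, 0.623288)  len=1.3866
  (v32,v2,v3) [-++] → (1.7242, -1.50875, 0.623288)–(1.7242, -1.50875, 0.7633)  len=0.1400
  (v32,v3,v33) [-+-] → (1.7242, -1.50875, 0.7633)–(1.7242, -0.485083, 1.34686)  len=1.1783
  (v33,v3,v4) [-+-] → (1.7242, -0.485083, 1.34686)–(1.7242, 0, 1.62338)  len=0.5584

Chained into 1 loop(s):
  loop 1: 10 segments, perimeter = 9.9999
Total perimeter = 10.000


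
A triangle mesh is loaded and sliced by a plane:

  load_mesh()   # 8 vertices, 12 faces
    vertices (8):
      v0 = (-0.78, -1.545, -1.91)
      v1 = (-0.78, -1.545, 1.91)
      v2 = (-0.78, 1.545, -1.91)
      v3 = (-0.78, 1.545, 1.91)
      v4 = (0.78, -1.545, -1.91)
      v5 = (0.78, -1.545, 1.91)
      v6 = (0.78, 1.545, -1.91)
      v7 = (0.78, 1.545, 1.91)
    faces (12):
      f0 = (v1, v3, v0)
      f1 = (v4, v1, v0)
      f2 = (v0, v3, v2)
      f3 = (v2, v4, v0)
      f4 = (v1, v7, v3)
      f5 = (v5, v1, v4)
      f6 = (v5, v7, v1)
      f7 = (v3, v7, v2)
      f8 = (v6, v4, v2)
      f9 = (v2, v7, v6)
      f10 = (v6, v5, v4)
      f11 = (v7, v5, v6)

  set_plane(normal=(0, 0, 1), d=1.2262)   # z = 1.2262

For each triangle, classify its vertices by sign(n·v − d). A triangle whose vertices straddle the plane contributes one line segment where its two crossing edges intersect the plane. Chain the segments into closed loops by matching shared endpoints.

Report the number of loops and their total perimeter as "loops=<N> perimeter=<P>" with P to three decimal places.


loops=1 perimeter=9.300

Straddling triangles (8 of 12):
  (v1,v3,v0) [++-] → (-0.78, 0.991874, 1.2262)–(-0.78, -1.545, 1.2262)  len=2.5369
  (v4,v1,v0) [-+-] → (-0.500752, -1.545, 1.2262)–(-0.78, -1.545, 1.2262)  len=0.2792
  (v0,v3,v2) [-+-] → (-0.78, 0.991874, 1.2262)–(-0.78, 1.545, 1.2262)  len=0.5531
  (v5,v1,v4) [++-] → (-0.500752, -1.545, 1.2262)–(0.78, -1.545, 1.2262)  len=1.2808
  (v3,v7,v2) [++-] → (0.500752, 1.545, 1.2262)–(-0.78, 1.545, 1.2262)  len=1.2808
  (v2,v7,v6) [-+-] → (0.500752, 1.545, 1.2262)–(0.78, 1.545, 1.2262)  len=0.2792
  (v6,v5,v4) [-+-] → (0.78, -0.991874, 1.2262)–(0.78, -1.545, 1.2262)  len=0.5531
  (v7,v5,v6) [++-] → (0.78, -0.991874, 1.2262)–(0.78, 1.545, 1.2262)  len=2.5369

Chained into 1 loop(s):
  loop 1: 8 segments, perimeter = 9.3000
Total perimeter = 9.300


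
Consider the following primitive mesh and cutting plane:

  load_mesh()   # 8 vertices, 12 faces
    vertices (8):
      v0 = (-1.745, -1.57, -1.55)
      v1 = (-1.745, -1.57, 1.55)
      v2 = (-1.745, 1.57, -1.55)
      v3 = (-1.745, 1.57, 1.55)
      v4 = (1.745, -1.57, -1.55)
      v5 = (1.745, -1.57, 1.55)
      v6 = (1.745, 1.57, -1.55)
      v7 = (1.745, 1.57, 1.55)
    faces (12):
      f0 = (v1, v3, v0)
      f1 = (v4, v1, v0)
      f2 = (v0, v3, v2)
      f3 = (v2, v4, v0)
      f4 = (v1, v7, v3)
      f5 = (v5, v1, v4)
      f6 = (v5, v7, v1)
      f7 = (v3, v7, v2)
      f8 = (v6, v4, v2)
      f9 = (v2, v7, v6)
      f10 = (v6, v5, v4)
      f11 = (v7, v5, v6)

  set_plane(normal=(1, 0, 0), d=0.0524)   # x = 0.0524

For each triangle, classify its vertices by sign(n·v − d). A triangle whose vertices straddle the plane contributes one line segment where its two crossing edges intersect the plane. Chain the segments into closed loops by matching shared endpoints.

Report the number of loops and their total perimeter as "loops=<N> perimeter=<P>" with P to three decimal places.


loops=1 perimeter=12.480

Straddling triangles (8 of 12):
  (v4,v1,v0) [+--] → (0.0524, -1.57, -0.0465444)–(0.0524, -1.57, -1.55)  len=1.5035
  (v2,v4,v0) [-+-] → (0.0524, -0.047145, -1.55)–(0.0524, -1.57, -1.55)  len=1.5229
  (v1,v7,v3) [-+-] → (0.0524, 0.047145, 1.55)–(0.0524, 1.57, 1.55)  len=1.5229
  (v5,v1,v4) [+-+] → (0.0524, -1.57, 1.55)–(0.0524, -1.57, -0.0465444)  len=1.5965
  (v5,v7,v1) [++-] → (0.0524, 0.047145, 1.55)–(0.0524, -1.57, 1.55)  len=1.6171
  (v3,v7,v2) [-+-] → (0.0524, 1.57, 1.55)–(0.0524, 1.57, 0.0465444)  len=1.5035
  (v6,v4,v2) [++-] → (0.0524, -0.047145, -1.55)–(0.0524, 1.57, -1.55)  len=1.6171
  (v2,v7,v6) [-++] → (0.0524, 1.57, 0.0465444)–(0.0524, 1.57, -1.55)  len=1.5965

Chained into 1 loop(s):
  loop 1: 8 segments, perimeter = 12.4800
Total perimeter = 12.480


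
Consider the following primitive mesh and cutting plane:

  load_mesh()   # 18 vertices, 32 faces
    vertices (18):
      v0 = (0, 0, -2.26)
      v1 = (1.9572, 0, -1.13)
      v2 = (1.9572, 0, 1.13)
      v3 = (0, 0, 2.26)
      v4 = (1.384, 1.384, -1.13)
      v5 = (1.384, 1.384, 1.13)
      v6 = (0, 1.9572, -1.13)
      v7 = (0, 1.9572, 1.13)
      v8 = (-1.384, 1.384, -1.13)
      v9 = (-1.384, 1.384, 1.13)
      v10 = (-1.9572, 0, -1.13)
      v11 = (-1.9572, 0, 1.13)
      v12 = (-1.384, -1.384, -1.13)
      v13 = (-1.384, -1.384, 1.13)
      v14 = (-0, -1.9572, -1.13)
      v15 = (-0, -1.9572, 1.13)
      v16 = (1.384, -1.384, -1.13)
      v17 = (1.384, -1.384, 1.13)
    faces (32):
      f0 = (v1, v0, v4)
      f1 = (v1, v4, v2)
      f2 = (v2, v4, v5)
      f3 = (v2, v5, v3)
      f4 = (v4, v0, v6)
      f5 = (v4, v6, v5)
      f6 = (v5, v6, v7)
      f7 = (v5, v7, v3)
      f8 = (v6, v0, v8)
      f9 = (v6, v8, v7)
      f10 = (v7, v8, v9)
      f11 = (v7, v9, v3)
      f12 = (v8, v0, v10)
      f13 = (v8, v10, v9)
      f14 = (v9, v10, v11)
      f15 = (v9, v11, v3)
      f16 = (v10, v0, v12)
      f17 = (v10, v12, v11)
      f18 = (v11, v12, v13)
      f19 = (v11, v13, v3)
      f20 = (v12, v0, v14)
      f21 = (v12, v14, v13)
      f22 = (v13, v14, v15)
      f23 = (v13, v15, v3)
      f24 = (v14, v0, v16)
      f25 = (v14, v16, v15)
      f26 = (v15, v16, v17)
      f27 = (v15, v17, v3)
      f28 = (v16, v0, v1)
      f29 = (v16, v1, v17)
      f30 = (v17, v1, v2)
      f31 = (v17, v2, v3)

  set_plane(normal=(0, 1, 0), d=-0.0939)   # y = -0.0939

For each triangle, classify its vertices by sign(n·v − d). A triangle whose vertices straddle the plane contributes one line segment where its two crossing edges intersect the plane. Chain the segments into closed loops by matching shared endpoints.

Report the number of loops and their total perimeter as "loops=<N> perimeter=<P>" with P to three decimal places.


loops=1 perimeter=13.333

Straddling triangles (12 of 32):
  (v10,v0,v12) [++-] → (-0.0939, -0.0939, -2.18333)–(-1.91831, -0.0939, -1.13)  len=2.1067
  (v10,v12,v11) [+-+] → (-1.91831, -0.0939, -1.13)–(-1.91831, -0.0939, 0.976666)  len=2.1067
  (v11,v12,v13) [+--] → (-1.91831, -0.0939, 0.976666)–(-1.91831, -0.0939, 1.13)  len=0.1533
  (v11,v13,v3) [+-+] → (-1.91831, -0.0939, 1.13)–(-0.0939, -0.0939, 2.18333)  len=2.1067
  (v12,v0,v14) [-+-] → (-0.0939, -0.0939, -2.18333)–(0, -0.0939, -2.20579)  len=0.0965
  (v13,v15,v3) [--+] → (0, -0.0939, 2.20579)–(-0.0939, -0.0939, 2.18333)  len=0.0965
  (v14,v0,v16) [-+-] → (0, -0.0939, -2.20579)–(0.0939, -0.0939, -2.18333)  len=0.0965
  (v15,v17,v3) [--+] → (0.0939, -0.0939, 2.18333)–(0, -0.0939, 2.20579)  len=0.0965
  (v16,v0,v1) [-++] → (0.0939, -0.0939, -2.18333)–(1.91831, -0.0939, -1.13)  len=2.1067
  (v16,v1,v17) [-+-] → (1.91831, -0.0939, -1.13)–(1.91831, -0.0939, -0.976666)  len=0.1533
  (v17,v1,v2) [-++] → (1.91831, -0.0939, -0.976666)–(1.91831, -0.0939, 1.13)  len=2.1067
  (v17,v2,v3) [-++] → (1.91831, -0.0939, 1.13)–(0.0939, -0.0939, 2.18333)  len=2.1067

Chained into 1 loop(s):
  loop 1: 12 segments, perimeter = 13.3328
Total perimeter = 13.333


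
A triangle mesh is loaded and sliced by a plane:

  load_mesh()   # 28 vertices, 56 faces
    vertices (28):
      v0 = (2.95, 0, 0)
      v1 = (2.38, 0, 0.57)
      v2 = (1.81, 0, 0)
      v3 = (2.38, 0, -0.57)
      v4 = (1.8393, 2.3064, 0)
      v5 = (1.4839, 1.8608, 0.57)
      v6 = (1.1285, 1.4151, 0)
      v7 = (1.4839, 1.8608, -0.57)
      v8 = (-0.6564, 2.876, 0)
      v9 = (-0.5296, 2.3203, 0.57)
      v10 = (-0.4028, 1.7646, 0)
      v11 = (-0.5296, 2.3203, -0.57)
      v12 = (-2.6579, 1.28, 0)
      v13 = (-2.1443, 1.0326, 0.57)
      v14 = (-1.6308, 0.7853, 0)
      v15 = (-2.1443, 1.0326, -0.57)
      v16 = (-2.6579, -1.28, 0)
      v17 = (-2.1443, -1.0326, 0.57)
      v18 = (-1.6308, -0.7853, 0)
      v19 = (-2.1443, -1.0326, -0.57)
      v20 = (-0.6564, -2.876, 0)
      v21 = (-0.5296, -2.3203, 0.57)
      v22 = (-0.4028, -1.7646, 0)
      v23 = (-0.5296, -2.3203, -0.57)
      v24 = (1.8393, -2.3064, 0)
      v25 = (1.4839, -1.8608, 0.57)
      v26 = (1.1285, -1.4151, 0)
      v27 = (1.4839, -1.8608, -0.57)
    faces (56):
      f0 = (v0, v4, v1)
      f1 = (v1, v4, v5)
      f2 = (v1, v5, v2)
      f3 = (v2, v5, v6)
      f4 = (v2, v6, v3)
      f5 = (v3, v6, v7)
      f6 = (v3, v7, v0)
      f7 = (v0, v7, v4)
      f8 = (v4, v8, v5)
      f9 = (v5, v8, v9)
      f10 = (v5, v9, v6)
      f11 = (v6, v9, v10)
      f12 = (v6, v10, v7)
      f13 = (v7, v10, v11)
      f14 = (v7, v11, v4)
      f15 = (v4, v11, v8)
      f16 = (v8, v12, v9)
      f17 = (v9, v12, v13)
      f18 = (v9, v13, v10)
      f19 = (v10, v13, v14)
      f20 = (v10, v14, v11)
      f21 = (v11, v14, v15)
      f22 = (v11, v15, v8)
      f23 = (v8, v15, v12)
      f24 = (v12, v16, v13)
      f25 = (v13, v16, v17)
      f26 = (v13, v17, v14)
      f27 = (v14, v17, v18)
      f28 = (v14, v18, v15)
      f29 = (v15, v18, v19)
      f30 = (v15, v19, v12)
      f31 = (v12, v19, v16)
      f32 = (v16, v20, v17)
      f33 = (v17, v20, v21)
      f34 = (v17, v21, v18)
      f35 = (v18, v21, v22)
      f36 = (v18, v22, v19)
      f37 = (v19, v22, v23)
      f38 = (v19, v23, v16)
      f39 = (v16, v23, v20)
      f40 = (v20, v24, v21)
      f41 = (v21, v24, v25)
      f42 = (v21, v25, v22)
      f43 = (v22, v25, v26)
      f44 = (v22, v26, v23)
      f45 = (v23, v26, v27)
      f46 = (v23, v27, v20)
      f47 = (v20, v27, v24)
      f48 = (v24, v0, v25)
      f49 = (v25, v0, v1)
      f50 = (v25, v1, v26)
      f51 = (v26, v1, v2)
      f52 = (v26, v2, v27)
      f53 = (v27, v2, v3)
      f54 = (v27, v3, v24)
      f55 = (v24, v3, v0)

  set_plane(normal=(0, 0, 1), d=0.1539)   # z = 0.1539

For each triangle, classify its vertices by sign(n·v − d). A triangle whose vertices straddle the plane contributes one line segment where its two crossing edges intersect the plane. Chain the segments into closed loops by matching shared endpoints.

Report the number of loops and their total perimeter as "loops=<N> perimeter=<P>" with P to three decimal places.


Straddling triangles (28 of 56):
  (v0,v4,v1) [--+] → (1.98529, 1.68367, 0.1539)–(2.7961, 0, 0.1539)  len=1.8687
  (v1,v4,v5) [+-+] → (1.98529, 1.68367, 0.1539)–(1.74334, 2.18609, 0.1539)  len=0.5576
  (v1,v5,v2) [++-] → (1.72195, 0.502416, 0.1539)–(1.9639, 0, 0.1539)  len=0.5576
  (v2,v5,v6) [-+-] → (1.72195, 0.502416, 0.1539)–(1.22446, 1.53544, 0.1539)  len=1.1466
  (v4,v8,v5) [--+] → (-0.078519, 2.6019, 0.1539)–(1.74334, 2.18609, 0.1539)  len=1.8687
  (v5,v8,v9) [+-+] → (-0.078519, 2.6019, 0.1539)–(-0.622164, 2.72596, 0.1539)  len=0.5576
  (v5,v9,v6) [++-] → (0.680813, 1.6595, 0.1539)–(1.22446, 1.53544, 0.1539)  len=0.5576
  (v6,v9,v10) [-+-] → (0.680813, 1.6595, 0.1539)–(-0.437036, 1.91464, 0.1539)  len=1.1466
  (v8,v12,v9) [--+] → (-2.08326, 1.56088, 0.1539)–(-0.622164, 2.72596, 0.1539)  len=1.8687
  (v9,v12,v13) [+-+] → (-2.08326, 1.56088, 0.1539)–(-2.51923, 1.2132, 0.1539)  len=0.5576
  (v9,v13,v10) [++-] → (-0.873005, 1.56696, 0.1539)–(-0.437036, 1.91464, 0.1539)  len=0.5576
  (v10,v13,v14) [-+-] → (-0.873005, 1.56696, 0.1539)–(-1.76945, 0.852071, 0.1539)  len=1.1466
  (v12,v16,v13) [--+] → (-2.51923, -0.655598, 0.1539)–(-2.51923, 1.2132, 0.1539)  len=1.8688
  (v13,v16,v17) [+-+] → (-2.51923, -0.655598, 0.1539)–(-2.51923, -1.2132, 0.1539)  len=0.5576
  (v13,v17,v14) [++-] → (-1.76945, 0.294467, 0.1539)–(-1.76944, 0.852071, 0.1539)  len=0.5576
  (v14,v17,v18) [-+-] → (-1.76944, 0.294467, 0.1539)–(-1.76945, -0.852071, 0.1539)  len=1.1465
  (v16,v20,v17) [--+] → (-1.05813, -2.37828, 0.1539)–(-2.51923, -1.2132, 0.1539)  len=1.8687
  (v17,v20,v21) [+-+] → (-1.05813, -2.37828, 0.1539)–(-0.622164, -2.72596, 0.1539)  len=0.5576
  (v17,v21,v18) [++-] → (-1.33348, -1.19975, 0.1539)–(-1.76944, -0.852071, 0.1539)  len=0.5576
  (v18,v21,v22) [-+-] → (-1.33348, -1.19975, 0.1539)–(-0.437036, -1.91464, 0.1539)  len=1.1466
  (v20,v24,v21) [--+] → (1.1997, -2.31015, 0.1539)–(-0.622164, -2.72596, 0.1539)  len=1.8687
  (v21,v24,v25) [+-+] → (1.1997, -2.31015, 0.1539)–(1.74334, -2.18609, 0.1539)  len=0.5576
  (v21,v25,v22) [++-] → (0.106609, -1.79057, 0.1539)–(-0.437036, -1.91464, 0.1539)  len=0.5576
  (v22,v25,v26) [-+-] → (0.106609, -1.79057, 0.1539)–(1.22446, -1.53544, 0.1539)  len=1.1466
  (v24,v0,v25) [--+] → (2.55415, -0.502416, 0.1539)–(1.74334, -2.18609, 0.1539)  len=1.8687
  (v25,v0,v1) [+-+] → (2.55415, -0.502416, 0.1539)–(2.7961, 0, 0.1539)  len=0.5576
  (v25,v1,v26) [++-] → (1.46641, -1.03302, 0.1539)–(1.22446, -1.53544, 0.1539)  len=0.5576
  (v26,v1,v2) [-+-] → (1.4664, -1.03302, 0.1539)–(1.9639, 0, 0.1539)  len=1.1466

Chained into 2 loop(s):
  loop 1: 14 segments, perimeter = 16.9846
  loop 2: 14 segments, perimeter = 11.9294
Total perimeter = 28.914

loops=2 perimeter=28.914


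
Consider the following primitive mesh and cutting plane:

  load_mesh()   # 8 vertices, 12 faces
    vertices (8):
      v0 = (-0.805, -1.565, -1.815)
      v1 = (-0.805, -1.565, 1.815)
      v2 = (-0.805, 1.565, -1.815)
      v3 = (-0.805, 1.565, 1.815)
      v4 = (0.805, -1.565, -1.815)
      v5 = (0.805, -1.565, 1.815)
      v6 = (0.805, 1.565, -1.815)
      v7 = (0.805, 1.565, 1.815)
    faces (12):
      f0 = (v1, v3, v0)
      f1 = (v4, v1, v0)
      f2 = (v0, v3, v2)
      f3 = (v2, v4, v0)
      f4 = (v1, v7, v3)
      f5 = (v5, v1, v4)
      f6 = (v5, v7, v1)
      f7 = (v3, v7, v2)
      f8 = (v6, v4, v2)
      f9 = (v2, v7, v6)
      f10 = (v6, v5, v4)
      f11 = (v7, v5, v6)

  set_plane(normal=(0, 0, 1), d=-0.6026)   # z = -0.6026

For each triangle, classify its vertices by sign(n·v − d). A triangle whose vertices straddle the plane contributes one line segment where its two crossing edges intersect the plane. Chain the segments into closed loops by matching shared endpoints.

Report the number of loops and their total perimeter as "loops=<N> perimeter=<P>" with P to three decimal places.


loops=1 perimeter=9.480

Straddling triangles (8 of 12):
  (v1,v3,v0) [++-] → (-0.805, -0.519597, -0.6026)–(-0.805, -1.565, -0.6026)  len=1.0454
  (v4,v1,v0) [-+-] → (0.267269, -1.565, -0.6026)–(-0.805, -1.565, -0.6026)  len=1.0723
  (v0,v3,v2) [-+-] → (-0.805, -0.519597, -0.6026)–(-0.805, 1.565, -0.6026)  len=2.0846
  (v5,v1,v4) [++-] → (0.267269, -1.565, -0.6026)–(0.805, -1.565, -0.6026)  len=0.5377
  (v3,v7,v2) [++-] → (-0.267269, 1.565, -0.6026)–(-0.805, 1.565, -0.6026)  len=0.5377
  (v2,v7,v6) [-+-] → (-0.267269, 1.565, -0.6026)–(0.805, 1.565, -0.6026)  len=1.0723
  (v6,v5,v4) [-+-] → (0.805, 0.519597, -0.6026)–(0.805, -1.565, -0.6026)  len=2.0846
  (v7,v5,v6) [++-] → (0.805, 0.519597, -0.6026)–(0.805, 1.565, -0.6026)  len=1.0454

Chained into 1 loop(s):
  loop 1: 8 segments, perimeter = 9.4800
Total perimeter = 9.480


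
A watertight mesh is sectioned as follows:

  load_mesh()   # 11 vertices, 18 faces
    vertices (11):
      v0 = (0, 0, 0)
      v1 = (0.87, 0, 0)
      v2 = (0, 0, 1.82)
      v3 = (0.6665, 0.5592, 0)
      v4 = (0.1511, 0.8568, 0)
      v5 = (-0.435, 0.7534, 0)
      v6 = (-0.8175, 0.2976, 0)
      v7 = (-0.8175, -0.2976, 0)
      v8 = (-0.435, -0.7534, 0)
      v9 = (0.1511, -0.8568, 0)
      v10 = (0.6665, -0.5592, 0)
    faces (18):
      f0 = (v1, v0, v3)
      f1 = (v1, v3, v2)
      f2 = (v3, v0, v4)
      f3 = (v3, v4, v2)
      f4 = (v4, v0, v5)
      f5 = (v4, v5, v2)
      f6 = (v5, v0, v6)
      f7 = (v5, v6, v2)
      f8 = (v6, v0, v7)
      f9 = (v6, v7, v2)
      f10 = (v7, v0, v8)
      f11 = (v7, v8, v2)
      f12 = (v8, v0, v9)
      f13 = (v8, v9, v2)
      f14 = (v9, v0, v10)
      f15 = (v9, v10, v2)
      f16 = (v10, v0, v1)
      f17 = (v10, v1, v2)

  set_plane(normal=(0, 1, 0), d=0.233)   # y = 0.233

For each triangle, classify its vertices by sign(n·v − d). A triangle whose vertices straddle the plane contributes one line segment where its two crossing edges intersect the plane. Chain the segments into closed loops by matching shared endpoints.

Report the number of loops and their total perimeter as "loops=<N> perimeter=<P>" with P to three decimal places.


loops=1 perimeter=4.754

Straddling triangles (10 of 18):
  (v1,v0,v3) [--+] → (0.277708, 0.233, 0)–(0.785208, 0.233, 0)  len=0.5075
  (v1,v3,v2) [-+-] → (0.785208, 0.233, 0)–(0.277708, 0.233, 1.06167)  len=1.1767
  (v3,v0,v4) [+-+] → (0.277708, 0.233, 0)–(0.0410905, 0.233, 0)  len=0.2366
  (v3,v4,v2) [++-] → (0.0410905, 0.233, 1.32507)–(0.277708, 0.233, 1.06167)  len=0.3541
  (v4,v0,v5) [+-+] → (0.0410905, 0.233, 0)–(-0.13453, 0.233, 0)  len=0.1756
  (v4,v5,v2) [++-] → (-0.13453, 0.233, 1.25714)–(0.0410905, 0.233, 1.32507)  len=0.1883
  (v5,v0,v6) [+-+] → (-0.13453, 0.233, 0)–(-0.640045, 0.233, 0)  len=0.5055
  (v5,v6,v2) [++-] → (-0.640045, 0.233, 0.395067)–(-0.13453, 0.233, 1.25714)  len=0.9994
  (v6,v0,v7) [+--] → (-0.640045, 0.233, 0)–(-0.8175, 0.233, 0)  len=0.1775
  (v6,v7,v2) [+--] → (-0.8175, 0.233, 0)–(-0.640045, 0.233, 0.395067)  len=0.4331

Chained into 1 loop(s):
  loop 1: 10 segments, perimeter = 4.7543
Total perimeter = 4.754


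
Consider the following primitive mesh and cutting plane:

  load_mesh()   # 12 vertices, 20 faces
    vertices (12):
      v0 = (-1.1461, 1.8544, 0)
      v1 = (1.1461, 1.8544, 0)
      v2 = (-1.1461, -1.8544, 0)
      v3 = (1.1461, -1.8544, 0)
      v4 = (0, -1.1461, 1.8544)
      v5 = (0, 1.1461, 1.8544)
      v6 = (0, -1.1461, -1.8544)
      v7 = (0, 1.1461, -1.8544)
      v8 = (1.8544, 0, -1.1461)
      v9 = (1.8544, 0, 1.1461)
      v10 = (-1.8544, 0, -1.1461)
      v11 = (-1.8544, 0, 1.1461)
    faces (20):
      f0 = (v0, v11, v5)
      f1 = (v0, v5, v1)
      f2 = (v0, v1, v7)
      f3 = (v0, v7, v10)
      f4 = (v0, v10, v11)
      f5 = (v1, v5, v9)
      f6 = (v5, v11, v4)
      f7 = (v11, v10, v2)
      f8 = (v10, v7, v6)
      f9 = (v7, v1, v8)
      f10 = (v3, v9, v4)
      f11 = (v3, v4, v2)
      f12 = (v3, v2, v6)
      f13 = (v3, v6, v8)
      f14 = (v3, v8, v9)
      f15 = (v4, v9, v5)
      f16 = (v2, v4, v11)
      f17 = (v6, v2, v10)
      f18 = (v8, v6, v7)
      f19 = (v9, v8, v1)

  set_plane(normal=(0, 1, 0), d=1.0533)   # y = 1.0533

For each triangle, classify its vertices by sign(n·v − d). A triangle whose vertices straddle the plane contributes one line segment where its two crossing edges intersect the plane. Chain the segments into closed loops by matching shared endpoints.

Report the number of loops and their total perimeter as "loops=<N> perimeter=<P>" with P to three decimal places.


loops=1 perimeter=9.988

Straddling triangles (10 of 20):
  (v0,v11,v5) [+-+] → (-1.45209, 1.0533, 0.495115)–(-0.150151, 1.0533, 1.79705)  len=1.8412
  (v0,v7,v10) [++-] → (-0.150151, 1.0533, -1.79705)–(-1.45209, 1.0533, -0.495115)  len=1.8412
  (v0,v10,v11) [+--] → (-1.45209, 1.0533, -0.495115)–(-1.45209, 1.0533, 0.495115)  len=0.9902
  (v1,v5,v9) [++-] → (0.150151, 1.0533, 1.79705)–(1.45209, 1.0533, 0.495115)  len=1.8412
  (v5,v11,v4) [+--] → (-0.150151, 1.0533, 1.79705)–(0, 1.0533, 1.8544)  len=0.1607
  (v10,v7,v6) [-+-] → (-0.150151, 1.0533, -1.79705)–(0, 1.0533, -1.8544)  len=0.1607
  (v7,v1,v8) [++-] → (1.45209, 1.0533, -0.495115)–(0.150151, 1.0533, -1.79705)  len=1.8412
  (v4,v9,v5) [--+] → (0.150151, 1.0533, 1.79705)–(0, 1.0533, 1.8544)  len=0.1607
  (v8,v6,v7) [--+] → (0, 1.0533, -1.8544)–(0.150151, 1.0533, -1.79705)  len=0.1607
  (v9,v8,v1) [--+] → (1.45209, 1.0533, -0.495115)–(1.45209, 1.0533, 0.495115)  len=0.9902

Chained into 1 loop(s):
  loop 1: 10 segments, perimeter = 9.9882
Total perimeter = 9.988


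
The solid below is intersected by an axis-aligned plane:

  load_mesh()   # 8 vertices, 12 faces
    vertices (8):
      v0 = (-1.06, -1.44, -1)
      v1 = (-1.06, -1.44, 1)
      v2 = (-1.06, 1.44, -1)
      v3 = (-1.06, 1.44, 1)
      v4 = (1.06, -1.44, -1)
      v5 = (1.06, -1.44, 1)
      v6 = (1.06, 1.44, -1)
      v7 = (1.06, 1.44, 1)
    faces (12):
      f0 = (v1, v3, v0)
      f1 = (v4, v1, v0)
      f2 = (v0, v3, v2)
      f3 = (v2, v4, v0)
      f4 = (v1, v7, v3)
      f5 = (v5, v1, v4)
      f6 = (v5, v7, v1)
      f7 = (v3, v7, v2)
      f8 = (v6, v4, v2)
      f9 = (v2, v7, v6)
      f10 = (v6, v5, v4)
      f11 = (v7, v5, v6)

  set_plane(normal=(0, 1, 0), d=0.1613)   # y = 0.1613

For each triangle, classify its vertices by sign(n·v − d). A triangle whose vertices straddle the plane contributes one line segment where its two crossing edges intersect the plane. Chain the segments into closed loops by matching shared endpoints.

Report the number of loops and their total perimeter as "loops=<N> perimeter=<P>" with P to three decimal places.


Straddling triangles (8 of 12):
  (v1,v3,v0) [-+-] → (-1.06, 0.1613, 1)–(-1.06, 0.1613, 0.112014)  len=0.8880
  (v0,v3,v2) [-++] → (-1.06, 0.1613, 0.112014)–(-1.06, 0.1613, -1)  len=1.1120
  (v2,v4,v0) [+--] → (-0.118735, 0.1613, -1)–(-1.06, 0.1613, -1)  len=0.9413
  (v1,v7,v3) [-++] → (0.118735, 0.1613, 1)–(-1.06, 0.1613, 1)  len=1.1787
  (v5,v7,v1) [-+-] → (1.06, 0.1613, 1)–(0.118735, 0.1613, 1)  len=0.9413
  (v6,v4,v2) [+-+] → (1.06, 0.1613, -1)–(-0.118735, 0.1613, -1)  len=1.1787
  (v6,v5,v4) [+--] → (1.06, 0.1613, -0.112014)–(1.06, 0.1613, -1)  len=0.8880
  (v7,v5,v6) [+-+] → (1.06, 0.1613, 1)–(1.06, 0.1613, -0.112014)  len=1.1120

Chained into 1 loop(s):
  loop 1: 8 segments, perimeter = 8.2400
Total perimeter = 8.240

loops=1 perimeter=8.240


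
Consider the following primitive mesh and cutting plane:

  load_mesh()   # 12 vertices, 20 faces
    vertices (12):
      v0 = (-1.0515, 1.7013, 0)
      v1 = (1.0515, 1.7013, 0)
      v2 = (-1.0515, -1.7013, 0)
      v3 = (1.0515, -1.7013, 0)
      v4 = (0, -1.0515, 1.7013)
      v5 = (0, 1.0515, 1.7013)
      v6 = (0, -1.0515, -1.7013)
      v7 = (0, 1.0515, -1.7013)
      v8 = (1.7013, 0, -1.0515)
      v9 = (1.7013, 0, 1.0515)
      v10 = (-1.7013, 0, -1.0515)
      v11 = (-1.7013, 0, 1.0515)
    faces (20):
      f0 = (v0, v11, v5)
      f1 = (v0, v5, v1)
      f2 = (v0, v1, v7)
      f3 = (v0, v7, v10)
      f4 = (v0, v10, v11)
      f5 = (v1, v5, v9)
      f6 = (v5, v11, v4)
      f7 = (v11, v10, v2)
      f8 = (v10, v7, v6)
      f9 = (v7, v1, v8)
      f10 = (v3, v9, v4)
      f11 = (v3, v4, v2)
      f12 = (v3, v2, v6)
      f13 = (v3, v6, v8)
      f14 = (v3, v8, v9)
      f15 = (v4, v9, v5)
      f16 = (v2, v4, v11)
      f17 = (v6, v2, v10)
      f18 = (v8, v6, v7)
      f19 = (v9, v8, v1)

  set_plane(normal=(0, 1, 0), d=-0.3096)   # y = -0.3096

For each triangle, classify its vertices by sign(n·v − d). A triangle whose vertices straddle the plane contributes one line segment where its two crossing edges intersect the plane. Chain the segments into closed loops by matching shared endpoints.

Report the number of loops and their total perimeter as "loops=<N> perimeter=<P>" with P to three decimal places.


loops=1 perimeter=10.745

Straddling triangles (10 of 20):
  (v5,v11,v4) [++-] → (-1.20038, -0.3096, 1.24282)–(0, -0.3096, 1.7013)  len=1.2850
  (v11,v10,v2) [++-] → (-1.58305, -0.3096, -0.86015)–(-1.58305, -0.3096, 0.86015)  len=1.7203
  (v10,v7,v6) [++-] → (0, -0.3096, -1.7013)–(-1.20038, -0.3096, -1.24282)  len=1.2850
  (v3,v9,v4) [-+-] → (1.58305, -0.3096, 0.86015)–(1.20038, -0.3096, 1.24282)  len=0.5412
  (v3,v6,v8) [--+] → (1.20038, -0.3096, -1.24282)–(1.58305, -0.3096, -0.86015)  len=0.5412
  (v3,v8,v9) [-++] → (1.58305, -0.3096, -0.86015)–(1.58305, -0.3096, 0.86015)  len=1.7203
  (v4,v9,v5) [-++] → (1.20038, -0.3096, 1.24282)–(0, -0.3096, 1.7013)  len=1.2850
  (v2,v4,v11) [--+] → (-1.20038, -0.3096, 1.24282)–(-1.58305, -0.3096, 0.86015)  len=0.5412
  (v6,v2,v10) [--+] → (-1.58305, -0.3096, -0.86015)–(-1.20038, -0.3096, -1.24282)  len=0.5412
  (v8,v6,v7) [+-+] → (1.20038, -0.3096, -1.24282)–(0, -0.3096, -1.7013)  len=1.2850

Chained into 1 loop(s):
  loop 1: 10 segments, perimeter = 10.7451
Total perimeter = 10.745


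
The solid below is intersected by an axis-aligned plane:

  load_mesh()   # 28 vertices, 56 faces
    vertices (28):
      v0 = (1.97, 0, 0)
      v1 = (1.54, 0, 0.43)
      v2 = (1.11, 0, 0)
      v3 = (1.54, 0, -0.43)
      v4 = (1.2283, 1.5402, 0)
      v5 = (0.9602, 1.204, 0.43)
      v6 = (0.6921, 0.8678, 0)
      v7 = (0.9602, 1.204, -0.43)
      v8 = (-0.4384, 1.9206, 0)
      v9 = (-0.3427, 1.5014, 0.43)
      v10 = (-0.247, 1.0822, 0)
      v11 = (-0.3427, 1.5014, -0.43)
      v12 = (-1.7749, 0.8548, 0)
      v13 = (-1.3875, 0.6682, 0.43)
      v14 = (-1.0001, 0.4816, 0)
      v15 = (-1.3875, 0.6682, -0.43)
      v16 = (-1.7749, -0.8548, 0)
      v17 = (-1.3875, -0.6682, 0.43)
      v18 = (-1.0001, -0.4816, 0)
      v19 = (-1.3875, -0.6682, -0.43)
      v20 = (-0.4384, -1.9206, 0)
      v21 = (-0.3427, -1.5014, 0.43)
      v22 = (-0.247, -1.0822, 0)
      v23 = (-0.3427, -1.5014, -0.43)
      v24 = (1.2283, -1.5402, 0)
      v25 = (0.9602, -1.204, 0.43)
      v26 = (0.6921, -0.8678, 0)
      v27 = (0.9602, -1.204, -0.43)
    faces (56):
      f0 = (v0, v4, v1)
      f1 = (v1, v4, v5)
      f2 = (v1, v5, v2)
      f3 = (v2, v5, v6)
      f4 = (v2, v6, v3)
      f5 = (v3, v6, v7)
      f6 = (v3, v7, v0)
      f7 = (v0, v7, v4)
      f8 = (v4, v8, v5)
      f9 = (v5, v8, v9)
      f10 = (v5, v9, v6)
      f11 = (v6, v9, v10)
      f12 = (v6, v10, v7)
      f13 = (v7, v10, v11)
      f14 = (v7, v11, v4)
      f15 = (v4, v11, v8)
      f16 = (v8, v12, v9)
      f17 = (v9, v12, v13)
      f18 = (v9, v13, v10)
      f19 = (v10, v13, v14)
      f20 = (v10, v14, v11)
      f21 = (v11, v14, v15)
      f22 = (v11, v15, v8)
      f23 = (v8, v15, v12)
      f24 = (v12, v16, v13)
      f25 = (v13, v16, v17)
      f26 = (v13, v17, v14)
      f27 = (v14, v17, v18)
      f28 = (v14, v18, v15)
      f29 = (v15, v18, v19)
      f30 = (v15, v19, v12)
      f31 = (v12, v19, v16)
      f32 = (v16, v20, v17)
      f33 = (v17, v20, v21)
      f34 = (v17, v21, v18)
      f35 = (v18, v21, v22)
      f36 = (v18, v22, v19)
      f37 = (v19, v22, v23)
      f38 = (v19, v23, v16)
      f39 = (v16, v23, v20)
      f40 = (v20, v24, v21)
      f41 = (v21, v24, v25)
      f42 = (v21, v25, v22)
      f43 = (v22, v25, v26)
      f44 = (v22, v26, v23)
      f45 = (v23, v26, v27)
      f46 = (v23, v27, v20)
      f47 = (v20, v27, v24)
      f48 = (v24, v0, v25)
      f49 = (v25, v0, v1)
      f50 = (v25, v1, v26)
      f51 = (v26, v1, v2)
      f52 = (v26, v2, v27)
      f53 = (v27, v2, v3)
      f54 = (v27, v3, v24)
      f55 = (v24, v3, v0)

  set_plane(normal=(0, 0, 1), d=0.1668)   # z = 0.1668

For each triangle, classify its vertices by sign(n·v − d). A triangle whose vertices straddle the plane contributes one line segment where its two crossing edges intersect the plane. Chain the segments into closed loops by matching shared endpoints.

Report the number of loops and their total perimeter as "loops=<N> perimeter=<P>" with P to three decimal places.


loops=2 perimeter=18.709

Straddling triangles (28 of 56):
  (v0,v4,v1) [--+] → (1.34921, 0.942746, 0.1668)–(1.8032, 0, 0.1668)  len=1.0464
  (v1,v4,v5) [+-+] → (1.34921, 0.942746, 0.1668)–(1.1243, 1.40979, 0.1668)  len=0.5184
  (v1,v5,v2) [++-] → (1.05189, 0.46704, 0.1668)–(1.2768, 0, 0.1668)  len=0.5184
  (v2,v5,v6) [-+-] → (1.05189, 0.46704, 0.1668)–(0.796098, 0.998214, 0.1668)  len=0.5896
  (v4,v8,v5) [--+] → (0.104127, 1.64263, 0.1668)–(1.1243, 1.40979, 0.1668)  len=1.0464
  (v5,v8,v9) [+-+] → (0.104127, 1.64263, 0.1668)–(-0.401277, 1.75799, 0.1668)  len=0.5184
  (v5,v9,v6) [++-] → (0.290694, 1.11358, 0.1668)–(0.796098, 0.998214, 0.1668)  len=0.5184
  (v6,v9,v10) [-+-] → (0.290694, 1.11358, 0.1668)–(-0.284123, 1.24481, 0.1668)  len=0.5896
  (v8,v12,v9) [--+] → (-1.21934, 1.10562, 0.1668)–(-0.401277, 1.75799, 0.1668)  len=1.0463
  (v9,v12,v13) [+-+] → (-1.21934, 1.10562, 0.1668)–(-1.62462, 0.782417, 0.1668)  len=0.5184
  (v9,v13,v10) [++-] → (-0.689408, 0.921607, 0.1668)–(-0.284123, 1.24481, 0.1668)  len=0.5184
  (v10,v13,v14) [-+-] → (-0.689408, 0.921607, 0.1668)–(-1.15038, 0.553983, 0.1668)  len=0.5896
  (v12,v16,v13) [--+] → (-1.62462, -0.264018, 0.1668)–(-1.62462, 0.782417, 0.1668)  len=1.0464
  (v13,v16,v17) [+-+] → (-1.62462, -0.264018, 0.1668)–(-1.62462, -0.782417, 0.1668)  len=0.5184
  (v13,v17,v14) [++-] → (-1.15038, 0.0355846, 0.1668)–(-1.15038, 0.553983, 0.1668)  len=0.5184
  (v14,v17,v18) [-+-] → (-1.15038, 0.0355846, 0.1668)–(-1.15038, -0.553983, 0.1668)  len=0.5896
  (v16,v20,v17) [--+] → (-0.806563, -1.43479, 0.1668)–(-1.62462, -0.782417, 0.1668)  len=1.0463
  (v17,v20,v21) [+-+] → (-0.806563, -1.43479, 0.1668)–(-0.401277, -1.75799, 0.1668)  len=0.5184
  (v17,v21,v18) [++-] → (-0.74509, -0.877188, 0.1668)–(-1.15038, -0.553983, 0.1668)  len=0.5184
  (v18,v21,v22) [-+-] → (-0.74509, -0.877188, 0.1668)–(-0.284123, -1.24481, 0.1668)  len=0.5896
  (v20,v24,v21) [--+] → (0.618898, -1.52515, 0.1668)–(-0.401277, -1.75799, 0.1668)  len=1.0464
  (v21,v24,v25) [+-+] → (0.618898, -1.52515, 0.1668)–(1.1243, -1.40979, 0.1668)  len=0.5184
  (v21,v25,v22) [++-] → (0.221281, -1.12945, 0.1668)–(-0.284123, -1.24481, 0.1668)  len=0.5184
  (v22,v25,v26) [-+-] → (0.221281, -1.12945, 0.1668)–(0.796098, -0.998214, 0.1668)  len=0.5896
  (v24,v0,v25) [--+] → (1.57829, -0.46704, 0.1668)–(1.1243, -1.40979, 0.1668)  len=1.0464
  (v25,v0,v1) [+-+] → (1.57829, -0.46704, 0.1668)–(1.8032, 0, 0.1668)  len=0.5184
  (v25,v1,v26) [++-] → (1.02101, -0.531174, 0.1668)–(0.796098, -0.998214, 0.1668)  len=0.5184
  (v26,v1,v2) [-+-] → (1.02101, -0.531174, 0.1668)–(1.2768, 0, 0.1668)  len=0.5896

Chained into 2 loop(s):
  loop 1: 14 segments, perimeter = 10.9534
  loop 2: 14 segments, perimeter = 7.7558
Total perimeter = 18.709


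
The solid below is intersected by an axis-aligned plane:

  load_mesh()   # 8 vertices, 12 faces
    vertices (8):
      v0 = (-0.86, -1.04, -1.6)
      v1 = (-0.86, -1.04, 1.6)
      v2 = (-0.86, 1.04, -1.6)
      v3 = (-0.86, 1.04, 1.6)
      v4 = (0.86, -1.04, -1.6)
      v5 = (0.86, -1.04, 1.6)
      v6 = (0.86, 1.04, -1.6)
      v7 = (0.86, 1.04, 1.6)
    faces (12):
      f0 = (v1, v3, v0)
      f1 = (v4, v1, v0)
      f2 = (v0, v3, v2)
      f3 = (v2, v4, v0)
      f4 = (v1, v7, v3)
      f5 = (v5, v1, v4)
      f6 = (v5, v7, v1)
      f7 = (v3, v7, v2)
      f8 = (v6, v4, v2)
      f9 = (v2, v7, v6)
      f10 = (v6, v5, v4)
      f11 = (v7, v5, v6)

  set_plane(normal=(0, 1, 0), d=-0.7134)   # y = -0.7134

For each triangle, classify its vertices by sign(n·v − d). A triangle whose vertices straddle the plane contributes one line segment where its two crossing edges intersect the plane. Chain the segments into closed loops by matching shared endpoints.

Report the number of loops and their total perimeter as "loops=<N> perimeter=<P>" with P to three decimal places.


Straddling triangles (8 of 12):
  (v1,v3,v0) [-+-] → (-0.86, -0.7134, 1.6)–(-0.86, -0.7134, -1.09754)  len=2.6975
  (v0,v3,v2) [-++] → (-0.86, -0.7134, -1.09754)–(-0.86, -0.7134, -1.6)  len=0.5025
  (v2,v4,v0) [+--] → (0.589927, -0.7134, -1.6)–(-0.86, -0.7134, -1.6)  len=1.4499
  (v1,v7,v3) [-++] → (-0.589927, -0.7134, 1.6)–(-0.86, -0.7134, 1.6)  len=0.2701
  (v5,v7,v1) [-+-] → (0.86, -0.7134, 1.6)–(-0.589927, -0.7134, 1.6)  len=1.4499
  (v6,v4,v2) [+-+] → (0.86, -0.7134, -1.6)–(0.589927, -0.7134, -1.6)  len=0.2701
  (v6,v5,v4) [+--] → (0.86, -0.7134, 1.09754)–(0.86, -0.7134, -1.6)  len=2.6975
  (v7,v5,v6) [+-+] → (0.86, -0.7134, 1.6)–(0.86, -0.7134, 1.09754)  len=0.5025

Chained into 1 loop(s):
  loop 1: 8 segments, perimeter = 9.8400
Total perimeter = 9.840

loops=1 perimeter=9.840


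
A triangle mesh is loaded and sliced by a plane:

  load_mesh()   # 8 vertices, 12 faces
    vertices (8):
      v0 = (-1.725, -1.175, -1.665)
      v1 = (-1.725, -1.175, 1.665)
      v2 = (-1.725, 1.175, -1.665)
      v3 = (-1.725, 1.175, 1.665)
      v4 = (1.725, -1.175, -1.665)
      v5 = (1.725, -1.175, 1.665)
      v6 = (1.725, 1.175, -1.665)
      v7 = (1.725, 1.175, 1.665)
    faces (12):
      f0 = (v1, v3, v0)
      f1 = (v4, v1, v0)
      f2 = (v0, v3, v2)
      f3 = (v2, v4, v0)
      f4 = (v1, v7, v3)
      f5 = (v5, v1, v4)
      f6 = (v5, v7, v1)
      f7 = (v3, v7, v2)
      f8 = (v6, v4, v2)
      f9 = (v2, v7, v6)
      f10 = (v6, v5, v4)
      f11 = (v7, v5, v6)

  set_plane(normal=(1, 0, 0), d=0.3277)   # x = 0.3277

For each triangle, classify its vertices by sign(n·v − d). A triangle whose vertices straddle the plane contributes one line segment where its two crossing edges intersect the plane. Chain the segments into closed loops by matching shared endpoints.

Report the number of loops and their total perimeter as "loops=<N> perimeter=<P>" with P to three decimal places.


loops=1 perimeter=11.360

Straddling triangles (8 of 12):
  (v4,v1,v0) [+--] → (0.3277, -1.175, -0.316302)–(0.3277, -1.175, -1.665)  len=1.3487
  (v2,v4,v0) [-+-] → (0.3277, -0.223216, -1.665)–(0.3277, -1.175, -1.665)  len=0.9518
  (v1,v7,v3) [-+-] → (0.3277, 0.223216, 1.665)–(0.3277, 1.175, 1.665)  len=0.9518
  (v5,v1,v4) [+-+] → (0.3277, -1.175, 1.665)–(0.3277, -1.175, -0.316302)  len=1.9813
  (v5,v7,v1) [++-] → (0.3277, 0.223216, 1.665)–(0.3277, -1.175, 1.665)  len=1.3982
  (v3,v7,v2) [-+-] → (0.3277, 1.175, 1.665)–(0.3277, 1.175, 0.316302)  len=1.3487
  (v6,v4,v2) [++-] → (0.3277, -0.223216, -1.665)–(0.3277, 1.175, -1.665)  len=1.3982
  (v2,v7,v6) [-++] → (0.3277, 1.175, 0.316302)–(0.3277, 1.175, -1.665)  len=1.9813

Chained into 1 loop(s):
  loop 1: 8 segments, perimeter = 11.3600
Total perimeter = 11.360


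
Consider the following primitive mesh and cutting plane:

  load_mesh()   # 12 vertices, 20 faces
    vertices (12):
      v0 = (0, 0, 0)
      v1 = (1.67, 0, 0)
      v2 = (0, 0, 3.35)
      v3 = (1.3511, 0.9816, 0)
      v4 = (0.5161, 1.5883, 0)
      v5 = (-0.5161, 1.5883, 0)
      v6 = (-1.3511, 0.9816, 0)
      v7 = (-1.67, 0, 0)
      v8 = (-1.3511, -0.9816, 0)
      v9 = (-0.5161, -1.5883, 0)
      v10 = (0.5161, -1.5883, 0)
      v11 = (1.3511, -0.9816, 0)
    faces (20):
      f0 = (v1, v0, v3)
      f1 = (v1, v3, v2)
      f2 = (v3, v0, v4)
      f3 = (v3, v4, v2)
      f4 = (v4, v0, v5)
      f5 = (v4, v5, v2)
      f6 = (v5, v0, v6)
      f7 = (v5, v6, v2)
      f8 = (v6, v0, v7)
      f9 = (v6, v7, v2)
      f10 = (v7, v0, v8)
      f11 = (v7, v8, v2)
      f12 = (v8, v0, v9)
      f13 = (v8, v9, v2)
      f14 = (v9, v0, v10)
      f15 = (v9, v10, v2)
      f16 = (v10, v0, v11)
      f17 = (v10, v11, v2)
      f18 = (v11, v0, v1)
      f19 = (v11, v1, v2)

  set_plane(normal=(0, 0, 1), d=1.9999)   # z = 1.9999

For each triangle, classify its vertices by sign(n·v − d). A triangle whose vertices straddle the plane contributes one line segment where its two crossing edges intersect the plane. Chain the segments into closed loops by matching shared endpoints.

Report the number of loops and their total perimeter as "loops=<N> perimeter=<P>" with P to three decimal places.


loops=1 perimeter=4.160

Straddling triangles (10 of 20):
  (v1,v3,v2) [--+] → (0.544513, 0.395599, 1.9999)–(0.673035, 0, 1.9999)  len=0.4160
  (v3,v4,v2) [--+] → (0.207996, 0.640109, 1.9999)–(0.544513, 0.395599, 1.9999)  len=0.4160
  (v4,v5,v2) [--+] → (-0.207996, 0.640109, 1.9999)–(0.207996, 0.640109, 1.9999)  len=0.4160
  (v5,v6,v2) [--+] → (-0.544513, 0.395599, 1.9999)–(-0.207996, 0.640109, 1.9999)  len=0.4160
  (v6,v7,v2) [--+] → (-0.673035, 0, 1.9999)–(-0.544513, 0.395599, 1.9999)  len=0.4160
  (v7,v8,v2) [--+] → (-0.544513, -0.395599, 1.9999)–(-0.673035, 0, 1.9999)  len=0.4160
  (v8,v9,v2) [--+] → (-0.207996, -0.640109, 1.9999)–(-0.544513, -0.395599, 1.9999)  len=0.4160
  (v9,v10,v2) [--+] → (0.207996, -0.640109, 1.9999)–(-0.207996, -0.640109, 1.9999)  len=0.4160
  (v10,v11,v2) [--+] → (0.544513, -0.395599, 1.9999)–(0.207996, -0.640109, 1.9999)  len=0.4160
  (v11,v1,v2) [--+] → (0.673035, 0, 1.9999)–(0.544513, -0.395599, 1.9999)  len=0.4160

Chained into 1 loop(s):
  loop 1: 10 segments, perimeter = 4.1597
Total perimeter = 4.160
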